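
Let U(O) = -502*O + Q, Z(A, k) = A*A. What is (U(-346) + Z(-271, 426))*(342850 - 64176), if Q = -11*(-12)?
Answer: 68906326610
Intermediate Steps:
Q = 132
Z(A, k) = A**2
U(O) = 132 - 502*O (U(O) = -502*O + 132 = 132 - 502*O)
(U(-346) + Z(-271, 426))*(342850 - 64176) = ((132 - 502*(-346)) + (-271)**2)*(342850 - 64176) = ((132 + 173692) + 73441)*278674 = (173824 + 73441)*278674 = 247265*278674 = 68906326610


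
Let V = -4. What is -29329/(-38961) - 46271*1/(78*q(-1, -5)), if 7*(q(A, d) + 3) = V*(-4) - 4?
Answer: 36011225/77922 ≈ 462.14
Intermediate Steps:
q(A, d) = -9/7 (q(A, d) = -3 + (-4*(-4) - 4)/7 = -3 + (16 - 4)/7 = -3 + (⅐)*12 = -3 + 12/7 = -9/7)
-29329/(-38961) - 46271*1/(78*q(-1, -5)) = -29329/(-38961) - 46271/(78*(-9/7)) = -29329*(-1/38961) - 46271/(-702/7) = 29329/38961 - 46271*(-7/702) = 29329/38961 + 323897/702 = 36011225/77922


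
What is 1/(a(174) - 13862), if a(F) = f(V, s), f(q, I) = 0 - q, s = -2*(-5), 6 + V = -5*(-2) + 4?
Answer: -1/13870 ≈ -7.2098e-5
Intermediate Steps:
V = 8 (V = -6 + (-5*(-2) + 4) = -6 + (10 + 4) = -6 + 14 = 8)
s = 10
f(q, I) = -q
a(F) = -8 (a(F) = -1*8 = -8)
1/(a(174) - 13862) = 1/(-8 - 13862) = 1/(-13870) = -1/13870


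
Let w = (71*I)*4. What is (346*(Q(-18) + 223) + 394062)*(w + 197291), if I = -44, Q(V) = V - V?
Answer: 87079099900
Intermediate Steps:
Q(V) = 0
w = -12496 (w = (71*(-44))*4 = -3124*4 = -12496)
(346*(Q(-18) + 223) + 394062)*(w + 197291) = (346*(0 + 223) + 394062)*(-12496 + 197291) = (346*223 + 394062)*184795 = (77158 + 394062)*184795 = 471220*184795 = 87079099900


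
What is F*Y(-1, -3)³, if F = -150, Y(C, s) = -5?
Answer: 18750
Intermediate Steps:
F*Y(-1, -3)³ = -150*(-5)³ = -150*(-125) = 18750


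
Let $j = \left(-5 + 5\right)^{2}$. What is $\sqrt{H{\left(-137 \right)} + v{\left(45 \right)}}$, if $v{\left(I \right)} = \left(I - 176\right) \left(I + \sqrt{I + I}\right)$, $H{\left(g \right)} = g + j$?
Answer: $\sqrt{-6032 - 393 \sqrt{10}} \approx 85.292 i$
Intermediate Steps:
$j = 0$ ($j = 0^{2} = 0$)
$H{\left(g \right)} = g$ ($H{\left(g \right)} = g + 0 = g$)
$v{\left(I \right)} = \left(-176 + I\right) \left(I + \sqrt{2} \sqrt{I}\right)$ ($v{\left(I \right)} = \left(-176 + I\right) \left(I + \sqrt{2 I}\right) = \left(-176 + I\right) \left(I + \sqrt{2} \sqrt{I}\right)$)
$\sqrt{H{\left(-137 \right)} + v{\left(45 \right)}} = \sqrt{-137 + \left(45^{2} - 7920 + \sqrt{2} \cdot 45^{\frac{3}{2}} - 176 \sqrt{2} \sqrt{45}\right)} = \sqrt{-137 + \left(2025 - 7920 + \sqrt{2} \cdot 135 \sqrt{5} - 176 \sqrt{2} \cdot 3 \sqrt{5}\right)} = \sqrt{-137 + \left(2025 - 7920 + 135 \sqrt{10} - 528 \sqrt{10}\right)} = \sqrt{-137 - \left(5895 + 393 \sqrt{10}\right)} = \sqrt{-6032 - 393 \sqrt{10}}$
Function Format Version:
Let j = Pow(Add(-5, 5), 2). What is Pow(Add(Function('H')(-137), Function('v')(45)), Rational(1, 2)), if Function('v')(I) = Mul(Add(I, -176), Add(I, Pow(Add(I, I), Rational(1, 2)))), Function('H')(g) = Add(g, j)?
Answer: Pow(Add(-6032, Mul(-393, Pow(10, Rational(1, 2)))), Rational(1, 2)) ≈ Mul(85.292, I)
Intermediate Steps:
j = 0 (j = Pow(0, 2) = 0)
Function('H')(g) = g (Function('H')(g) = Add(g, 0) = g)
Function('v')(I) = Mul(Add(-176, I), Add(I, Mul(Pow(2, Rational(1, 2)), Pow(I, Rational(1, 2))))) (Function('v')(I) = Mul(Add(-176, I), Add(I, Pow(Mul(2, I), Rational(1, 2)))) = Mul(Add(-176, I), Add(I, Mul(Pow(2, Rational(1, 2)), Pow(I, Rational(1, 2))))))
Pow(Add(Function('H')(-137), Function('v')(45)), Rational(1, 2)) = Pow(Add(-137, Add(Pow(45, 2), Mul(-176, 45), Mul(Pow(2, Rational(1, 2)), Pow(45, Rational(3, 2))), Mul(-176, Pow(2, Rational(1, 2)), Pow(45, Rational(1, 2))))), Rational(1, 2)) = Pow(Add(-137, Add(2025, -7920, Mul(Pow(2, Rational(1, 2)), Mul(135, Pow(5, Rational(1, 2)))), Mul(-176, Pow(2, Rational(1, 2)), Mul(3, Pow(5, Rational(1, 2)))))), Rational(1, 2)) = Pow(Add(-137, Add(2025, -7920, Mul(135, Pow(10, Rational(1, 2))), Mul(-528, Pow(10, Rational(1, 2))))), Rational(1, 2)) = Pow(Add(-137, Add(-5895, Mul(-393, Pow(10, Rational(1, 2))))), Rational(1, 2)) = Pow(Add(-6032, Mul(-393, Pow(10, Rational(1, 2)))), Rational(1, 2))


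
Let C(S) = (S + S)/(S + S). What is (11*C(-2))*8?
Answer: 88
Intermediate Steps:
C(S) = 1 (C(S) = (2*S)/((2*S)) = (2*S)*(1/(2*S)) = 1)
(11*C(-2))*8 = (11*1)*8 = 11*8 = 88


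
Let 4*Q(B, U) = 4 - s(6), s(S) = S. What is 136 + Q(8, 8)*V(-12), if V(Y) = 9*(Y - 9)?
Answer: 461/2 ≈ 230.50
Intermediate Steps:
V(Y) = -81 + 9*Y (V(Y) = 9*(-9 + Y) = -81 + 9*Y)
Q(B, U) = -1/2 (Q(B, U) = (4 - 1*6)/4 = (4 - 6)/4 = (1/4)*(-2) = -1/2)
136 + Q(8, 8)*V(-12) = 136 - (-81 + 9*(-12))/2 = 136 - (-81 - 108)/2 = 136 - 1/2*(-189) = 136 + 189/2 = 461/2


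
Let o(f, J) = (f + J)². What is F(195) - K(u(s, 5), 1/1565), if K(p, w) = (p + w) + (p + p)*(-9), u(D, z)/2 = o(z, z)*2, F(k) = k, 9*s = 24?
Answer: 10947174/1565 ≈ 6995.0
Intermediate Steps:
s = 8/3 (s = (⅑)*24 = 8/3 ≈ 2.6667)
o(f, J) = (J + f)²
u(D, z) = 16*z² (u(D, z) = 2*((z + z)²*2) = 2*((2*z)²*2) = 2*((4*z²)*2) = 2*(8*z²) = 16*z²)
K(p, w) = w - 17*p (K(p, w) = (p + w) + (2*p)*(-9) = (p + w) - 18*p = w - 17*p)
F(195) - K(u(s, 5), 1/1565) = 195 - (1/1565 - 272*5²) = 195 - (1/1565 - 272*25) = 195 - (1/1565 - 17*400) = 195 - (1/1565 - 6800) = 195 - 1*(-10641999/1565) = 195 + 10641999/1565 = 10947174/1565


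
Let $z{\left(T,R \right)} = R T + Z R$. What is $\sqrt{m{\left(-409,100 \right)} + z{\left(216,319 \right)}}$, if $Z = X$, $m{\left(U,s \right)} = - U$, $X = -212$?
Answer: $\sqrt{1685} \approx 41.049$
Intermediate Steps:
$Z = -212$
$z{\left(T,R \right)} = - 212 R + R T$ ($z{\left(T,R \right)} = R T - 212 R = - 212 R + R T$)
$\sqrt{m{\left(-409,100 \right)} + z{\left(216,319 \right)}} = \sqrt{\left(-1\right) \left(-409\right) + 319 \left(-212 + 216\right)} = \sqrt{409 + 319 \cdot 4} = \sqrt{409 + 1276} = \sqrt{1685}$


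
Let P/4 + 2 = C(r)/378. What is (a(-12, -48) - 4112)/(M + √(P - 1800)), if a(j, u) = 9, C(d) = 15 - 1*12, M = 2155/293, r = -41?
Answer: -163213831935/10070946373 + 1056715341*I*√797314/10070946373 ≈ -16.206 + 93.692*I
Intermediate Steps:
M = 2155/293 (M = 2155*(1/293) = 2155/293 ≈ 7.3549)
C(d) = 3 (C(d) = 15 - 12 = 3)
P = -502/63 (P = -8 + 4*(3/378) = -8 + 4*(3*(1/378)) = -8 + 4*(1/126) = -8 + 2/63 = -502/63 ≈ -7.9683)
(a(-12, -48) - 4112)/(M + √(P - 1800)) = (9 - 4112)/(2155/293 + √(-502/63 - 1800)) = -4103/(2155/293 + √(-113902/63)) = -4103/(2155/293 + I*√797314/21)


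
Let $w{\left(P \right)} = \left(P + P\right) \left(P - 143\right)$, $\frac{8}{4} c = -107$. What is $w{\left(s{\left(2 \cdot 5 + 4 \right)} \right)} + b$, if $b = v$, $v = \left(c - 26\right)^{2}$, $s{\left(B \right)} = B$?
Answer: $\frac{10833}{4} \approx 2708.3$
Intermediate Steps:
$c = - \frac{107}{2}$ ($c = \frac{1}{2} \left(-107\right) = - \frac{107}{2} \approx -53.5$)
$w{\left(P \right)} = 2 P \left(-143 + P\right)$
$v = \frac{25281}{4}$ ($v = \left(- \frac{107}{2} - 26\right)^{2} = \left(- \frac{159}{2}\right)^{2} = \frac{25281}{4} \approx 6320.3$)
$b = \frac{25281}{4} \approx 6320.3$
$w{\left(s{\left(2 \cdot 5 + 4 \right)} \right)} + b = 2 \left(2 \cdot 5 + 4\right) \left(-143 + \left(2 \cdot 5 + 4\right)\right) + \frac{25281}{4} = 2 \left(10 + 4\right) \left(-143 + \left(10 + 4\right)\right) + \frac{25281}{4} = 2 \cdot 14 \left(-143 + 14\right) + \frac{25281}{4} = 2 \cdot 14 \left(-129\right) + \frac{25281}{4} = -3612 + \frac{25281}{4} = \frac{10833}{4}$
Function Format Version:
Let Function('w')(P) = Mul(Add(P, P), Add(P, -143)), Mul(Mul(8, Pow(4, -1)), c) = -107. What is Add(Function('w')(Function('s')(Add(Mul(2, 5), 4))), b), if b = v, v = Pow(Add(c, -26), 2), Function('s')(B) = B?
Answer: Rational(10833, 4) ≈ 2708.3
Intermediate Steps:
c = Rational(-107, 2) (c = Mul(Rational(1, 2), -107) = Rational(-107, 2) ≈ -53.500)
Function('w')(P) = Mul(2, P, Add(-143, P)) (Function('w')(P) = Mul(Mul(2, P), Add(-143, P)) = Mul(2, P, Add(-143, P)))
v = Rational(25281, 4) (v = Pow(Add(Rational(-107, 2), -26), 2) = Pow(Rational(-159, 2), 2) = Rational(25281, 4) ≈ 6320.3)
b = Rational(25281, 4) ≈ 6320.3
Add(Function('w')(Function('s')(Add(Mul(2, 5), 4))), b) = Add(Mul(2, Add(Mul(2, 5), 4), Add(-143, Add(Mul(2, 5), 4))), Rational(25281, 4)) = Add(Mul(2, Add(10, 4), Add(-143, Add(10, 4))), Rational(25281, 4)) = Add(Mul(2, 14, Add(-143, 14)), Rational(25281, 4)) = Add(Mul(2, 14, -129), Rational(25281, 4)) = Add(-3612, Rational(25281, 4)) = Rational(10833, 4)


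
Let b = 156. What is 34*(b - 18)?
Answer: 4692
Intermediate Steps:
34*(b - 18) = 34*(156 - 18) = 34*138 = 4692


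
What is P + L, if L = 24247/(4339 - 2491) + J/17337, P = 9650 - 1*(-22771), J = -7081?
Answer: 115459604583/3559864 ≈ 32434.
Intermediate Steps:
P = 32421 (P = 9650 + 22771 = 32421)
L = 45253839/3559864 (L = 24247/(4339 - 2491) - 7081/17337 = 24247/1848 - 7081*1/17337 = 24247*(1/1848) - 7081/17337 = 24247/1848 - 7081/17337 = 45253839/3559864 ≈ 12.712)
P + L = 32421 + 45253839/3559864 = 115459604583/3559864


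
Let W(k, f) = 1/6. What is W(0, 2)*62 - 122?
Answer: -335/3 ≈ -111.67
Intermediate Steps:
W(k, f) = 1/6
W(0, 2)*62 - 122 = (1/6)*62 - 122 = 31/3 - 122 = -335/3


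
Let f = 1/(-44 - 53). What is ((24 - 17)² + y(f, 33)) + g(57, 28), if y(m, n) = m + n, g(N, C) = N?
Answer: 13482/97 ≈ 138.99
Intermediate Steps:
f = -1/97 (f = 1/(-97) = -1/97 ≈ -0.010309)
((24 - 17)² + y(f, 33)) + g(57, 28) = ((24 - 17)² + (-1/97 + 33)) + 57 = (7² + 3200/97) + 57 = (49 + 3200/97) + 57 = 7953/97 + 57 = 13482/97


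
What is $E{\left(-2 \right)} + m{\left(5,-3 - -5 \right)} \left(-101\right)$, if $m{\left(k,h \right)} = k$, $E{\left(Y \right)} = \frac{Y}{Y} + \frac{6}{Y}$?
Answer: $-507$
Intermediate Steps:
$E{\left(Y \right)} = 1 + \frac{6}{Y}$
$E{\left(-2 \right)} + m{\left(5,-3 - -5 \right)} \left(-101\right) = \frac{6 - 2}{-2} + 5 \left(-101\right) = \left(- \frac{1}{2}\right) 4 - 505 = -2 - 505 = -507$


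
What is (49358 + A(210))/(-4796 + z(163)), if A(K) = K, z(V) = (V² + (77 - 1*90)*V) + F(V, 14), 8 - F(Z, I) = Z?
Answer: 49568/19499 ≈ 2.5421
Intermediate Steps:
F(Z, I) = 8 - Z
z(V) = 8 + V² - 14*V (z(V) = (V² + (77 - 1*90)*V) + (8 - V) = (V² + (77 - 90)*V) + (8 - V) = (V² - 13*V) + (8 - V) = 8 + V² - 14*V)
(49358 + A(210))/(-4796 + z(163)) = (49358 + 210)/(-4796 + (8 + 163² - 14*163)) = 49568/(-4796 + (8 + 26569 - 2282)) = 49568/(-4796 + 24295) = 49568/19499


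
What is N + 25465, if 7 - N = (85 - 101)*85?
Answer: 26832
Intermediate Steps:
N = 1367 (N = 7 - (85 - 101)*85 = 7 - (-16)*85 = 7 - 1*(-1360) = 7 + 1360 = 1367)
N + 25465 = 1367 + 25465 = 26832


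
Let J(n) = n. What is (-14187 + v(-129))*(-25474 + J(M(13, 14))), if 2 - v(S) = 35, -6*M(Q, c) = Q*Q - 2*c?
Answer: 362574450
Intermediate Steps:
M(Q, c) = -Q²/6 + c/3 (M(Q, c) = -(Q*Q - 2*c)/6 = -(Q² - 2*c)/6 = -Q²/6 + c/3)
v(S) = -33 (v(S) = 2 - 1*35 = 2 - 35 = -33)
(-14187 + v(-129))*(-25474 + J(M(13, 14))) = (-14187 - 33)*(-25474 + (-⅙*13² + (⅓)*14)) = -14220*(-25474 + (-⅙*169 + 14/3)) = -14220*(-25474 + (-169/6 + 14/3)) = -14220*(-25474 - 47/2) = -14220*(-50995/2) = 362574450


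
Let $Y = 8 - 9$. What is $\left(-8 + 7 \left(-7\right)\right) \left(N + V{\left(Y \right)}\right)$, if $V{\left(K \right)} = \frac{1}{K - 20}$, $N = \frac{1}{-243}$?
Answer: $\frac{1672}{567} \approx 2.9489$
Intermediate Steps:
$Y = -1$ ($Y = 8 - 9 = -1$)
$N = - \frac{1}{243} \approx -0.0041152$
$V{\left(K \right)} = \frac{1}{-20 + K}$
$\left(-8 + 7 \left(-7\right)\right) \left(N + V{\left(Y \right)}\right) = \left(-8 + 7 \left(-7\right)\right) \left(- \frac{1}{243} + \frac{1}{-20 - 1}\right) = \left(-8 - 49\right) \left(- \frac{1}{243} + \frac{1}{-21}\right) = - 57 \left(- \frac{1}{243} - \frac{1}{21}\right) = \left(-57\right) \left(- \frac{88}{1701}\right) = \frac{1672}{567}$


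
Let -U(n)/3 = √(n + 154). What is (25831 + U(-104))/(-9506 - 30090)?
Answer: -25831/39596 + 15*√2/39596 ≈ -0.65183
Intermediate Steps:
U(n) = -3*√(154 + n) (U(n) = -3*√(n + 154) = -3*√(154 + n))
(25831 + U(-104))/(-9506 - 30090) = (25831 - 3*√(154 - 104))/(-9506 - 30090) = (25831 - 15*√2)/(-39596) = (25831 - 15*√2)*(-1/39596) = -25831/39596 + 15*√2/39596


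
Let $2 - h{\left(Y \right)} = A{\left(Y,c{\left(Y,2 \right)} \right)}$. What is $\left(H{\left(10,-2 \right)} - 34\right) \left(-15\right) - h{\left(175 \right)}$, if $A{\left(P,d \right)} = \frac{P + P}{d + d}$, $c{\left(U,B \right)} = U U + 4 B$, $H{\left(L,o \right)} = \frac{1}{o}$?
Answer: $\frac{31582973}{61266} \approx 515.51$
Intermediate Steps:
$c{\left(U,B \right)} = U^{2} + 4 B$
$A{\left(P,d \right)} = \frac{P}{d}$ ($A{\left(P,d \right)} = \frac{2 P}{2 d} = 2 P \frac{1}{2 d} = \frac{P}{d}$)
$h{\left(Y \right)} = 2 - \frac{Y}{8 + Y^{2}}$ ($h{\left(Y \right)} = 2 - \frac{Y}{Y^{2} + 4 \cdot 2} = 2 - \frac{Y}{Y^{2} + 8} = 2 - \frac{Y}{8 + Y^{2}}$)
$\left(H{\left(10,-2 \right)} - 34\right) \left(-15\right) - h{\left(175 \right)} = \left(\frac{1}{-2} - 34\right) \left(-15\right) - \left(2 - \frac{175}{8 + 175^{2}}\right) = \left(- \frac{1}{2} - 34\right) \left(-15\right) - \left(2 - \frac{175}{8 + 30625}\right) = \left(- \frac{69}{2}\right) \left(-15\right) - \left(2 - \frac{175}{30633}\right) = \frac{1035}{2} - \left(2 - 175 \cdot \frac{1}{30633}\right) = \frac{1035}{2} - \left(2 - \frac{175}{30633}\right) = \frac{1035}{2} - \frac{61091}{30633} = \frac{31582973}{61266}$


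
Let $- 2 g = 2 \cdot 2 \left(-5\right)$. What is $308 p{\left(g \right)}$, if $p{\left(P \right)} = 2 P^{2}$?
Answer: $61600$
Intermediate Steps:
$g = 10$ ($g = - \frac{2 \cdot 2 \left(-5\right)}{2} = - \frac{4 \left(-5\right)}{2} = \left(- \frac{1}{2}\right) \left(-20\right) = 10$)
$308 p{\left(g \right)} = 308 \cdot 2 \cdot 10^{2} = 308 \cdot 2 \cdot 100 = 308 \cdot 200 = 61600$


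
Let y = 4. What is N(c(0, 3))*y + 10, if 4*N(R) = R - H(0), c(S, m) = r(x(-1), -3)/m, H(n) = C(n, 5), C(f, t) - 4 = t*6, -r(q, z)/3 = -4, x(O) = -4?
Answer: -20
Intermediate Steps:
r(q, z) = 12 (r(q, z) = -3*(-4) = 12)
C(f, t) = 4 + 6*t (C(f, t) = 4 + t*6 = 4 + 6*t)
H(n) = 34 (H(n) = 4 + 6*5 = 4 + 30 = 34)
c(S, m) = 12/m
N(R) = -17/2 + R/4 (N(R) = (R - 1*34)/4 = (R - 34)/4 = (-34 + R)/4 = -17/2 + R/4)
N(c(0, 3))*y + 10 = (-17/2 + (12/3)/4)*4 + 10 = (-17/2 + (12*(⅓))/4)*4 + 10 = (-17/2 + (¼)*4)*4 + 10 = (-17/2 + 1)*4 + 10 = -15/2*4 + 10 = -30 + 10 = -20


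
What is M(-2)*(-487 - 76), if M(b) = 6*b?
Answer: 6756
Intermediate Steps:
M(-2)*(-487 - 76) = (6*(-2))*(-487 - 76) = -12*(-563) = 6756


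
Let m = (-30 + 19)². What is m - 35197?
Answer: -35076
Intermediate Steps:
m = 121 (m = (-11)² = 121)
m - 35197 = 121 - 35197 = -35076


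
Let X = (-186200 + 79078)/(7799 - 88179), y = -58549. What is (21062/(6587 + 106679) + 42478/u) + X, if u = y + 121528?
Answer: 314374093116997/143345259324330 ≈ 2.1931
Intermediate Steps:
X = 53561/40190 (X = -107122/(-80380) = -107122*(-1/80380) = 53561/40190 ≈ 1.3327)
u = 62979 (u = -58549 + 121528 = 62979)
(21062/(6587 + 106679) + 42478/u) + X = (21062/(6587 + 106679) + 42478/62979) + 53561/40190 = (21062/113266 + 42478*(1/62979)) + 53561/40190 = (21062*(1/113266) + 42478/62979) + 53561/40190 = (10531/56633 + 42478/62979) + 53561/40190 = 3068888423/3566689707 + 53561/40190 = 314374093116997/143345259324330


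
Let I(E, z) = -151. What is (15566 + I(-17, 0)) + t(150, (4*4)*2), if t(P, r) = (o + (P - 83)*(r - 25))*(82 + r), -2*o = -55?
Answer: 72016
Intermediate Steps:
o = 55/2 (o = -½*(-55) = 55/2 ≈ 27.500)
t(P, r) = (82 + r)*(55/2 + (-83 + P)*(-25 + r)) (t(P, r) = (55/2 + (P - 83)*(r - 25))*(82 + r) = (55/2 + (-83 + P)*(-25 + r))*(82 + r) = (82 + r)*(55/2 + (-83 + P)*(-25 + r)))
(15566 + I(-17, 0)) + t(150, (4*4)*2) = (15566 - 151) + (172405 - 2050*150 - 83*((4*4)*2)² - 9407*4*4*2/2 + 150*((4*4)*2)² + 57*150*((4*4)*2)) = 15415 + (172405 - 307500 - 83*(16*2)² - 75256*2 + 150*(16*2)² + 57*150*(16*2)) = 15415 + (172405 - 307500 - 83*32² - 9407/2*32 + 150*32² + 57*150*32) = 15415 + (172405 - 307500 - 83*1024 - 150512 + 150*1024 + 273600) = 15415 + (172405 - 307500 - 84992 - 150512 + 153600 + 273600) = 15415 + 56601 = 72016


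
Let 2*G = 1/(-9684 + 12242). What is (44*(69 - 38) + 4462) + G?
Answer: 29805817/5116 ≈ 5826.0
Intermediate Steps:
G = 1/5116 (G = 1/(2*(-9684 + 12242)) = (1/2)/2558 = (1/2)*(1/2558) = 1/5116 ≈ 0.00019547)
(44*(69 - 38) + 4462) + G = (44*(69 - 38) + 4462) + 1/5116 = (44*31 + 4462) + 1/5116 = (1364 + 4462) + 1/5116 = 5826 + 1/5116 = 29805817/5116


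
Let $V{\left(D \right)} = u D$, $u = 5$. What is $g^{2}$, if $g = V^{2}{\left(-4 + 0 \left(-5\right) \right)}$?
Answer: $160000$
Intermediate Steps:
$V{\left(D \right)} = 5 D$
$g = 400$ ($g = \left(5 \left(-4 + 0 \left(-5\right)\right)\right)^{2} = \left(5 \left(-4 + 0\right)\right)^{2} = \left(5 \left(-4\right)\right)^{2} = \left(-20\right)^{2} = 400$)
$g^{2} = 400^{2} = 160000$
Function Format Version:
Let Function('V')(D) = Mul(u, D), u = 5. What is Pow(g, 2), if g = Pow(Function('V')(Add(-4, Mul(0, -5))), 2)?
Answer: 160000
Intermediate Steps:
Function('V')(D) = Mul(5, D)
g = 400 (g = Pow(Mul(5, Add(-4, Mul(0, -5))), 2) = Pow(Mul(5, Add(-4, 0)), 2) = Pow(Mul(5, -4), 2) = Pow(-20, 2) = 400)
Pow(g, 2) = Pow(400, 2) = 160000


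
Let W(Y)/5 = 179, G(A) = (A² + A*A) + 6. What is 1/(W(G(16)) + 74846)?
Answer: 1/75741 ≈ 1.3203e-5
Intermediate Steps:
G(A) = 6 + 2*A² (G(A) = (A² + A²) + 6 = 2*A² + 6 = 6 + 2*A²)
W(Y) = 895 (W(Y) = 5*179 = 895)
1/(W(G(16)) + 74846) = 1/(895 + 74846) = 1/75741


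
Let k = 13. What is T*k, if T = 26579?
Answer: 345527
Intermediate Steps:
T*k = 26579*13 = 345527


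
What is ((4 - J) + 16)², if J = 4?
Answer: 256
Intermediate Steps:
((4 - J) + 16)² = ((4 - 1*4) + 16)² = ((4 - 4) + 16)² = (0 + 16)² = 16² = 256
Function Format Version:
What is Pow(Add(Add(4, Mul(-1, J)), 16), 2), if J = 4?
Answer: 256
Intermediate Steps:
Pow(Add(Add(4, Mul(-1, J)), 16), 2) = Pow(Add(Add(4, Mul(-1, 4)), 16), 2) = Pow(Add(Add(4, -4), 16), 2) = Pow(Add(0, 16), 2) = Pow(16, 2) = 256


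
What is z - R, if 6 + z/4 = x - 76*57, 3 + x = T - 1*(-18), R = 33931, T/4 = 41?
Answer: -50567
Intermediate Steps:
T = 164 (T = 4*41 = 164)
x = 179 (x = -3 + (164 - 1*(-18)) = -3 + (164 + 18) = -3 + 182 = 179)
z = -16636 (z = -24 + 4*(179 - 76*57) = -24 + 4*(179 - 4332) = -24 + 4*(-4153) = -24 - 16612 = -16636)
z - R = -16636 - 1*33931 = -16636 - 33931 = -50567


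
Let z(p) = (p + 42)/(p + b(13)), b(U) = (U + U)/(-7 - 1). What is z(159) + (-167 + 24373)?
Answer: 15081142/623 ≈ 24207.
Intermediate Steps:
b(U) = -U/4 (b(U) = (2*U)/(-8) = (2*U)*(-⅛) = -U/4)
z(p) = (42 + p)/(-13/4 + p) (z(p) = (p + 42)/(p - ¼*13) = (42 + p)/(p - 13/4) = (42 + p)/(-13/4 + p))
z(159) + (-167 + 24373) = 4*(42 + 159)/(-13 + 4*159) + (-167 + 24373) = 4*201/(-13 + 636) + 24206 = 4*201/623 + 24206 = 4*(1/623)*201 + 24206 = 804/623 + 24206 = 15081142/623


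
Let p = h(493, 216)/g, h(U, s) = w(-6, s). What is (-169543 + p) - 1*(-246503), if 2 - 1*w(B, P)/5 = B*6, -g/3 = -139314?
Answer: 16082408255/208971 ≈ 76960.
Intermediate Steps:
g = 417942 (g = -3*(-139314) = 417942)
w(B, P) = 10 - 30*B (w(B, P) = 10 - 5*B*6 = 10 - 30*B)
h(U, s) = 190 (h(U, s) = 10 - 30*(-6) = 10 + 180 = 190)
p = 95/208971 (p = 190/417942 = 190*(1/417942) = 95/208971 ≈ 0.00045461)
(-169543 + p) - 1*(-246503) = (-169543 + 95/208971) - 1*(-246503) = -35429570158/208971 + 246503 = 16082408255/208971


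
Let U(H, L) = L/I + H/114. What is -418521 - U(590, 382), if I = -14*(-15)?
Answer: -834963349/1995 ≈ -4.1853e+5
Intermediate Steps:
I = 210
U(H, L) = H/114 + L/210 (U(H, L) = L/210 + H/114 = H/114 + L/210)
-418521 - U(590, 382) = -418521 - ((1/114)*590 + (1/210)*382) = -418521 - (295/57 + 191/105) = -418521 - 1*13954/1995 = -418521 - 13954/1995 = -834963349/1995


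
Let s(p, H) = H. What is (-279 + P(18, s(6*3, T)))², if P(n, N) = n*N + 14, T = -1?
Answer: 80089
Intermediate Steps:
P(n, N) = 14 + N*n (P(n, N) = N*n + 14 = 14 + N*n)
(-279 + P(18, s(6*3, T)))² = (-279 + (14 - 1*18))² = (-279 + (14 - 18))² = (-279 - 4)² = (-283)² = 80089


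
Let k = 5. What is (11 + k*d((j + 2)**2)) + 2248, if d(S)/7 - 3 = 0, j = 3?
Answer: 2364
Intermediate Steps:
d(S) = 21 (d(S) = 21 + 7*0 = 21 + 0 = 21)
(11 + k*d((j + 2)**2)) + 2248 = (11 + 5*21) + 2248 = (11 + 105) + 2248 = 116 + 2248 = 2364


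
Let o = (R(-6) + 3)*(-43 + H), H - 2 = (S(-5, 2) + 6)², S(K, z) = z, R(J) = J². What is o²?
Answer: 804609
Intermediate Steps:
H = 66 (H = 2 + (2 + 6)² = 2 + 8² = 2 + 64 = 66)
o = 897 (o = ((-6)² + 3)*(-43 + 66) = (36 + 3)*23 = 39*23 = 897)
o² = 897² = 804609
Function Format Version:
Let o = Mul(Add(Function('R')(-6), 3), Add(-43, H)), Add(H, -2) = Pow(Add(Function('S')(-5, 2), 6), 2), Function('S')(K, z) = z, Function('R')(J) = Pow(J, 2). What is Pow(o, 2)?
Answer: 804609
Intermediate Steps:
H = 66 (H = Add(2, Pow(Add(2, 6), 2)) = Add(2, Pow(8, 2)) = Add(2, 64) = 66)
o = 897 (o = Mul(Add(Pow(-6, 2), 3), Add(-43, 66)) = Mul(Add(36, 3), 23) = Mul(39, 23) = 897)
Pow(o, 2) = Pow(897, 2) = 804609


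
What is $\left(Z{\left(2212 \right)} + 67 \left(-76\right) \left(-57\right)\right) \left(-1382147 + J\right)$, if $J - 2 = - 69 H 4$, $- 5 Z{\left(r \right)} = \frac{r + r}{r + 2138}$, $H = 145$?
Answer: $- \frac{299261562516568}{725} \approx -4.1277 \cdot 10^{11}$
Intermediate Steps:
$Z{\left(r \right)} = - \frac{2 r}{5 \left(2138 + r\right)}$ ($Z{\left(r \right)} = - \frac{\left(r + r\right) \frac{1}{r + 2138}}{5} = - \frac{2 r \frac{1}{2138 + r}}{5} = - \frac{2 r}{5 \left(2138 + r\right)}$)
$J = -40018$ ($J = 2 + \left(-69\right) 145 \cdot 4 = 2 - 40020 = -40018$)
$\left(Z{\left(2212 \right)} + 67 \left(-76\right) \left(-57\right)\right) \left(-1382147 + J\right) = \left(\left(-2\right) 2212 \frac{1}{10690 + 5 \cdot 2212} + 67 \left(-76\right) \left(-57\right)\right) \left(-1382147 - 40018\right) = \left(\left(-2\right) 2212 \frac{1}{10690 + 11060} - -290244\right) \left(-1422165\right) = \left(\left(-2\right) 2212 \cdot \frac{1}{21750} + 290244\right) \left(-1422165\right) = \left(- \frac{2212}{10875} + 290244\right) \left(-1422165\right) = \frac{3156401288}{10875} \left(-1422165\right) = - \frac{299261562516568}{725}$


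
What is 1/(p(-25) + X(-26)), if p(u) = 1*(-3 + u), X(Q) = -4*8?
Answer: -1/60 ≈ -0.016667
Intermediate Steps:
X(Q) = -32
p(u) = -3 + u
1/(p(-25) + X(-26)) = 1/((-3 - 25) - 32) = 1/(-28 - 32) = 1/(-60) = -1/60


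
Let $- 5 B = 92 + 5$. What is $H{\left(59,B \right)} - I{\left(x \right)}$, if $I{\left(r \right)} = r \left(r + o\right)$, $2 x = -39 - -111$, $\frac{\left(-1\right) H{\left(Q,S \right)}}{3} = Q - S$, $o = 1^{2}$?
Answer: $- \frac{7836}{5} \approx -1567.2$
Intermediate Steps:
$B = - \frac{97}{5}$ ($B = - \frac{92 + 5}{5} = \left(- \frac{1}{5}\right) 97 = - \frac{97}{5} \approx -19.4$)
$o = 1$
$H{\left(Q,S \right)} = - 3 Q + 3 S$ ($H{\left(Q,S \right)} = - 3 \left(Q - S\right) = - 3 Q + 3 S$)
$x = 36$ ($x = \frac{-39 - -111}{2} = \frac{-39 + 111}{2} = \frac{1}{2} \cdot 72 = 36$)
$I{\left(r \right)} = r \left(1 + r\right)$ ($I{\left(r \right)} = r \left(r + 1\right) = r \left(1 + r\right)$)
$H{\left(59,B \right)} - I{\left(x \right)} = \left(\left(-3\right) 59 + 3 \left(- \frac{97}{5}\right)\right) - 36 \left(1 + 36\right) = \left(-177 - \frac{291}{5}\right) - 36 \cdot 37 = - \frac{1176}{5} - 1332 = - \frac{7836}{5}$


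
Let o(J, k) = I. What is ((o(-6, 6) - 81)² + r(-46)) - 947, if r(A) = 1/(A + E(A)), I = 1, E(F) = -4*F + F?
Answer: 501677/92 ≈ 5453.0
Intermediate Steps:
E(F) = -3*F
o(J, k) = 1
r(A) = -1/(2*A) (r(A) = 1/(A - 3*A) = 1/(-2*A) = -1/(2*A))
((o(-6, 6) - 81)² + r(-46)) - 947 = ((1 - 81)² - ½/(-46)) - 947 = ((-80)² - ½*(-1/46)) - 947 = (6400 + 1/92) - 947 = 588801/92 - 947 = 501677/92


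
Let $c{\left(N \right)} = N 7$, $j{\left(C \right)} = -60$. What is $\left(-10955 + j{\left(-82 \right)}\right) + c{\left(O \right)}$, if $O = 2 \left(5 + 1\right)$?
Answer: $-10931$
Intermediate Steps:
$O = 12$ ($O = 2 \cdot 6 = 12$)
$c{\left(N \right)} = 7 N$
$\left(-10955 + j{\left(-82 \right)}\right) + c{\left(O \right)} = \left(-10955 - 60\right) + 7 \cdot 12 = -11015 + 84 = -10931$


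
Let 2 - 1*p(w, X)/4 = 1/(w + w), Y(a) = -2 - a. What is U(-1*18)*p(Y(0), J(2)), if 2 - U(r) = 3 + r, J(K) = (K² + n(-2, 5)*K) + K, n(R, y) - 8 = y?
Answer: 153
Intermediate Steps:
n(R, y) = 8 + y
J(K) = K² + 14*K (J(K) = (K² + (8 + 5)*K) + K = (K² + 13*K) + K = K² + 14*K)
p(w, X) = 8 - 2/w (p(w, X) = 8 - 4/(w + w) = 8 - 4*1/(2*w) = 8 - 2/w)
U(r) = -1 - r (U(r) = 2 - (3 + r) = 2 + (-3 - r) = -1 - r)
U(-1*18)*p(Y(0), J(2)) = (-1 - (-1)*18)*(8 - 2/(-2 - 1*0)) = (-1 - 1*(-18))*(8 - 2/(-2 + 0)) = (-1 + 18)*(8 - 2/(-2)) = 17*(8 - 2*(-½)) = 17*(8 + 1) = 17*9 = 153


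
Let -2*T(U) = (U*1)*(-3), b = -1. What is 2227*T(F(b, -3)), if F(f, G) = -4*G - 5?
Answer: 46767/2 ≈ 23384.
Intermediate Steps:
F(f, G) = -5 - 4*G
T(U) = 3*U/2 (T(U) = -U*1*(-3)/2 = -U*(-3)/2 = -(-3)*U/2 = 3*U/2)
2227*T(F(b, -3)) = 2227*(3*(-5 - 4*(-3))/2) = 2227*(3*(-5 + 12)/2) = 2227*((3/2)*7) = 2227*(21/2) = 46767/2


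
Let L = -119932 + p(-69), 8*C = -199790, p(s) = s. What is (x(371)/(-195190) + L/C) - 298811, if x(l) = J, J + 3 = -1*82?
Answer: -1165254818404743/3899701010 ≈ -2.9881e+5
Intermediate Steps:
J = -85 (J = -3 - 1*82 = -3 - 82 = -85)
C = -99895/4 (C = (⅛)*(-199790) = -99895/4 ≈ -24974.)
x(l) = -85
L = -120001 (L = -119932 - 69 = -120001)
(x(371)/(-195190) + L/C) - 298811 = (-85/(-195190) - 120001/(-99895/4)) - 298811 = (-85*(-1/195190) - 120001*(-4/99895)) - 298811 = (17/39038 + 480004/99895) - 298811 = 18740094367/3899701010 - 298811 = -1165254818404743/3899701010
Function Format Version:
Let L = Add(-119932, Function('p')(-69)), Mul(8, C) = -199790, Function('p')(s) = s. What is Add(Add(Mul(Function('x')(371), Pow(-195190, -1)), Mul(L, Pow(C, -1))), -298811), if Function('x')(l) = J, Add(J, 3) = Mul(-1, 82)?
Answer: Rational(-1165254818404743, 3899701010) ≈ -2.9881e+5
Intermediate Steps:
J = -85 (J = Add(-3, Mul(-1, 82)) = Add(-3, -82) = -85)
C = Rational(-99895, 4) (C = Mul(Rational(1, 8), -199790) = Rational(-99895, 4) ≈ -24974.)
Function('x')(l) = -85
L = -120001 (L = Add(-119932, -69) = -120001)
Add(Add(Mul(Function('x')(371), Pow(-195190, -1)), Mul(L, Pow(C, -1))), -298811) = Add(Add(Mul(-85, Pow(-195190, -1)), Mul(-120001, Pow(Rational(-99895, 4), -1))), -298811) = Add(Add(Mul(-85, Rational(-1, 195190)), Mul(-120001, Rational(-4, 99895))), -298811) = Add(Add(Rational(17, 39038), Rational(480004, 99895)), -298811) = Add(Rational(18740094367, 3899701010), -298811) = Rational(-1165254818404743, 3899701010)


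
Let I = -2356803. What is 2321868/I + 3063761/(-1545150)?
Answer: -1200923939587/404623795050 ≈ -2.9680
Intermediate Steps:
2321868/I + 3063761/(-1545150) = 2321868/(-2356803) + 3063761/(-1545150) = 2321868*(-1/2356803) + 3063761*(-1/1545150) = -773956/785601 - 3063761/1545150 = -1200923939587/404623795050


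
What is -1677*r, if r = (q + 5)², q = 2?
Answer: -82173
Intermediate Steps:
r = 49 (r = (2 + 5)² = 7² = 49)
-1677*r = -1677*49 = -82173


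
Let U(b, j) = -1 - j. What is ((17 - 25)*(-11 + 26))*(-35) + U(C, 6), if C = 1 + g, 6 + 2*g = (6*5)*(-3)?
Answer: 4193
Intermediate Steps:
g = -48 (g = -3 + ((6*5)*(-3))/2 = -3 + (30*(-3))/2 = -3 + (1/2)*(-90) = -3 - 45 = -48)
C = -47 (C = 1 - 48 = -47)
((17 - 25)*(-11 + 26))*(-35) + U(C, 6) = ((17 - 25)*(-11 + 26))*(-35) + (-1 - 1*6) = -8*15*(-35) + (-1 - 6) = -120*(-35) - 7 = 4200 - 7 = 4193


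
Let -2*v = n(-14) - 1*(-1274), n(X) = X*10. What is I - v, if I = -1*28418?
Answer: -27851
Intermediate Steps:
n(X) = 10*X
v = -567 (v = -(10*(-14) - 1*(-1274))/2 = -(-140 + 1274)/2 = -1/2*1134 = -567)
I = -28418
I - v = -28418 - 1*(-567) = -28418 + 567 = -27851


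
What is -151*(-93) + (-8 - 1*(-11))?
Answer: 14046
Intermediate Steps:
-151*(-93) + (-8 - 1*(-11)) = 14043 + (-8 + 11) = 14043 + 3 = 14046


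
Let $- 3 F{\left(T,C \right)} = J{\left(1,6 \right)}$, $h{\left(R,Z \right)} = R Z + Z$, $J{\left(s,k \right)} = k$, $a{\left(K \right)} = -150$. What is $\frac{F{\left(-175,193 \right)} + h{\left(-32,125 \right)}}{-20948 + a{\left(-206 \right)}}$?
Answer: $\frac{3877}{21098} \approx 0.18376$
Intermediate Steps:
$h{\left(R,Z \right)} = Z + R Z$
$F{\left(T,C \right)} = -2$ ($F{\left(T,C \right)} = \left(- \frac{1}{3}\right) 6 = -2$)
$\frac{F{\left(-175,193 \right)} + h{\left(-32,125 \right)}}{-20948 + a{\left(-206 \right)}} = \frac{-2 + 125 \left(1 - 32\right)}{-20948 - 150} = \frac{-2 + 125 \left(-31\right)}{-21098} = \left(-2 - 3875\right) \left(- \frac{1}{21098}\right) = \left(-3877\right) \left(- \frac{1}{21098}\right) = \frac{3877}{21098}$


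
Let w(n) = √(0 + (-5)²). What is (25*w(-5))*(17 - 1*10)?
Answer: 875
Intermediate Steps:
w(n) = 5 (w(n) = √(0 + 25) = √25 = 5)
(25*w(-5))*(17 - 1*10) = (25*5)*(17 - 1*10) = 125*(17 - 10) = 125*7 = 875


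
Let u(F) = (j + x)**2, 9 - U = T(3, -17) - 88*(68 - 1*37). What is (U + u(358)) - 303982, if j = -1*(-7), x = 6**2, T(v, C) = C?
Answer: -299379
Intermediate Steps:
x = 36
j = 7
U = 2754 (U = 9 - (-17 - 88*(68 - 1*37)) = 9 - (-17 - 88*(68 - 37)) = 9 - (-17 - 88*31) = 9 - (-17 - 2728) = 9 - 1*(-2745) = 9 + 2745 = 2754)
u(F) = 1849 (u(F) = (7 + 36)**2 = 43**2 = 1849)
(U + u(358)) - 303982 = (2754 + 1849) - 303982 = 4603 - 303982 = -299379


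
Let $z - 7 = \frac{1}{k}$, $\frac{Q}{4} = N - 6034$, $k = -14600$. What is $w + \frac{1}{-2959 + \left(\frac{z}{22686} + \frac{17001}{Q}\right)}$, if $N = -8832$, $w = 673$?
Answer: $\frac{4903166517714313759}{7285540831559983} \approx 673.0$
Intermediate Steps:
$Q = -59464$ ($Q = 4 \left(-8832 - 6034\right) = 4 \left(-14866\right) = -59464$)
$z = \frac{102199}{14600}$ ($z = 7 + \frac{1}{-14600} = 7 - \frac{1}{14600} = \frac{102199}{14600} \approx 6.9999$)
$w + \frac{1}{-2959 + \left(\frac{z}{22686} + \frac{17001}{Q}\right)} = 673 + \frac{1}{-2959 + \left(\frac{102199}{14600 \cdot 22686} + \frac{17001}{-59464}\right)} = 673 + \frac{1}{-2959 + \left(\frac{102199}{14600} \cdot \frac{1}{22686} + 17001 \left(- \frac{1}{59464}\right)\right)} = 673 + \frac{1}{-2959 + \left(\frac{102199}{331215600} - \frac{17001}{59464}\right)} = 673 + \frac{1}{-2959 - \frac{703114906783}{2461925554800}} = 673 + \frac{1}{- \frac{7285540831559983}{2461925554800}} = 673 - \frac{2461925554800}{7285540831559983} = \frac{4903166517714313759}{7285540831559983}$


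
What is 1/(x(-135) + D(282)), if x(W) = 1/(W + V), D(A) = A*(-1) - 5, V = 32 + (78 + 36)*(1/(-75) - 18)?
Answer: -53913/15473056 ≈ -0.0034843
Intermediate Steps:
V = -50538/25 (V = 32 + 114*(-1/75 - 18) = 32 + 114*(-1351/75) = 32 - 51338/25 = -50538/25 ≈ -2021.5)
D(A) = -5 - A (D(A) = -A - 5 = -5 - A)
x(W) = 1/(-50538/25 + W) (x(W) = 1/(W - 50538/25) = 1/(-50538/25 + W))
1/(x(-135) + D(282)) = 1/(25/(-50538 + 25*(-135)) + (-5 - 1*282)) = 1/(25/(-50538 - 3375) + (-5 - 282)) = 1/(25/(-53913) - 287) = 1/(25*(-1/53913) - 287) = 1/(-25/53913 - 287) = 1/(-15473056/53913) = -53913/15473056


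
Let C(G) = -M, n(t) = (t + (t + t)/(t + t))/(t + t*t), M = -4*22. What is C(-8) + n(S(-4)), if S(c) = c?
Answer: 351/4 ≈ 87.750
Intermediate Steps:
M = -88
n(t) = (1 + t)/(t + t²) (n(t) = (t + (2*t)/((2*t)))/(t + t²) = (t + (2*t)*(1/(2*t)))/(t + t²) = (t + 1)/(t + t²) = (1 + t)/(t + t²))
C(G) = 88 (C(G) = -1*(-88) = 88)
C(-8) + n(S(-4)) = 88 + 1/(-4) = 88 - ¼ = 351/4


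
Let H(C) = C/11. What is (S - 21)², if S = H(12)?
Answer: 47961/121 ≈ 396.37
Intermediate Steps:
H(C) = C/11 (H(C) = C*(1/11) = C/11)
S = 12/11 (S = (1/11)*12 = 12/11 ≈ 1.0909)
(S - 21)² = (12/11 - 21)² = (-219/11)² = 47961/121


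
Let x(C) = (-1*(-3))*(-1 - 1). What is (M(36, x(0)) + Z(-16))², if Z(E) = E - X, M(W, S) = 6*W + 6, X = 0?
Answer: 42436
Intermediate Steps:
x(C) = -6 (x(C) = 3*(-2) = -6)
M(W, S) = 6 + 6*W
Z(E) = E (Z(E) = E - 1*0 = E + 0 = E)
(M(36, x(0)) + Z(-16))² = ((6 + 6*36) - 16)² = ((6 + 216) - 16)² = (222 - 16)² = 206² = 42436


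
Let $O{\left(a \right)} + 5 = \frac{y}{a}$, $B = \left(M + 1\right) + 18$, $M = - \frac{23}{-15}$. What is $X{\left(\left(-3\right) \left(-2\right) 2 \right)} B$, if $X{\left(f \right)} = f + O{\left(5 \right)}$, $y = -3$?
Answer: $\frac{9856}{75} \approx 131.41$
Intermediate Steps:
$M = \frac{23}{15}$ ($M = \left(-23\right) \left(- \frac{1}{15}\right) = \frac{23}{15} \approx 1.5333$)
$B = \frac{308}{15}$ ($B = \left(\frac{23}{15} + 1\right) + 18 = \frac{38}{15} + 18 = \frac{308}{15} \approx 20.533$)
$O{\left(a \right)} = -5 - \frac{3}{a}$
$X{\left(f \right)} = - \frac{28}{5} + f$ ($X{\left(f \right)} = f - \left(5 + \frac{3}{5}\right) = f - \frac{28}{5} = - \frac{28}{5} + f$)
$X{\left(\left(-3\right) \left(-2\right) 2 \right)} B = \left(- \frac{28}{5} + \left(-3\right) \left(-2\right) 2\right) \frac{308}{15} = \left(- \frac{28}{5} + 6 \cdot 2\right) \frac{308}{15} = \left(- \frac{28}{5} + 12\right) \frac{308}{15} = \frac{32}{5} \cdot \frac{308}{15} = \frac{9856}{75}$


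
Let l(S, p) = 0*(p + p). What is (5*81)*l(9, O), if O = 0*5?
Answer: 0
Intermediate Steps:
O = 0
l(S, p) = 0 (l(S, p) = 0*(2*p) = 0)
(5*81)*l(9, O) = (5*81)*0 = 405*0 = 0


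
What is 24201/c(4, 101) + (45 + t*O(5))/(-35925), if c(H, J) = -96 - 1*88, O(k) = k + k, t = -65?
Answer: -173861921/1322040 ≈ -131.51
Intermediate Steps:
O(k) = 2*k
c(H, J) = -184 (c(H, J) = -96 - 88 = -184)
24201/c(4, 101) + (45 + t*O(5))/(-35925) = 24201/(-184) + (45 - 130*5)/(-35925) = 24201*(-1/184) + (45 - 65*10)*(-1/35925) = -24201/184 + (45 - 650)*(-1/35925) = -24201/184 - 605*(-1/35925) = -24201/184 + 121/7185 = -173861921/1322040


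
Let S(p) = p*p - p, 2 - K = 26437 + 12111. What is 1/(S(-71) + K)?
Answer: -1/33434 ≈ -2.9910e-5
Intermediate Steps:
K = -38546 (K = 2 - (26437 + 12111) = 2 - 1*38548 = 2 - 38548 = -38546)
S(p) = p² - p
1/(S(-71) + K) = 1/(-71*(-1 - 71) - 38546) = 1/(-71*(-72) - 38546) = 1/(5112 - 38546) = 1/(-33434) = -1/33434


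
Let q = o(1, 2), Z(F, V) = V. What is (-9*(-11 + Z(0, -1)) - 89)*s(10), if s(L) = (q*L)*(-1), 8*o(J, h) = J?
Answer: -95/4 ≈ -23.750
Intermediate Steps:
o(J, h) = J/8
q = ⅛ (q = (⅛)*1 = ⅛ ≈ 0.12500)
s(L) = -L/8 (s(L) = (L/8)*(-1) = -L/8)
(-9*(-11 + Z(0, -1)) - 89)*s(10) = (-9*(-11 - 1) - 89)*(-⅛*10) = (-9*(-12) - 89)*(-5/4) = (108 - 89)*(-5/4) = 19*(-5/4) = -95/4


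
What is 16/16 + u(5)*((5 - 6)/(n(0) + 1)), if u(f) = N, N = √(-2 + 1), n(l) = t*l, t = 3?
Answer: 1 - I ≈ 1.0 - 1.0*I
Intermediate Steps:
n(l) = 3*l
N = I (N = √(-1) = I ≈ 1.0*I)
u(f) = I
16/16 + u(5)*((5 - 6)/(n(0) + 1)) = 16/16 + I*((5 - 6)/(3*0 + 1)) = 16*(1/16) + I*(-1/(0 + 1)) = 1 + I*(-1/1) = 1 + I*(-1*1) = 1 + I*(-1) = 1 - I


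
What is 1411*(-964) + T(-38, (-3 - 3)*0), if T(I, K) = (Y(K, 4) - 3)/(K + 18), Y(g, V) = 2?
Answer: -24483673/18 ≈ -1.3602e+6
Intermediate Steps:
T(I, K) = -1/(18 + K) (T(I, K) = (2 - 3)/(K + 18) = -1/(18 + K))
1411*(-964) + T(-38, (-3 - 3)*0) = 1411*(-964) - 1/(18 + (-3 - 3)*0) = -1360204 - 1/(18 - 6*0) = -1360204 - 1/(18 + 0) = -1360204 - 1/18 = -24483673/18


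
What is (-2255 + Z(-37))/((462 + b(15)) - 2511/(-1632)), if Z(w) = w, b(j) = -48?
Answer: -415616/75351 ≈ -5.5157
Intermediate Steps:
(-2255 + Z(-37))/((462 + b(15)) - 2511/(-1632)) = (-2255 - 37)/((462 - 48) - 2511/(-1632)) = -2292/(414 - 2511*(-1/1632)) = -2292/(414 + 837/544) = -2292/226053/544 = -2292*544/226053 = -415616/75351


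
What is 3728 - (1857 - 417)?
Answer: 2288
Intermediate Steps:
3728 - (1857 - 417) = 3728 - 1*1440 = 3728 - 1440 = 2288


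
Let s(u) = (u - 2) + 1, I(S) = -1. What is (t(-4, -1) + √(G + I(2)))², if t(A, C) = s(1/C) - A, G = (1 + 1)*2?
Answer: (2 + √3)² ≈ 13.928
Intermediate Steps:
s(u) = -1 + u (s(u) = (-2 + u) + 1 = -1 + u)
G = 4 (G = 2*2 = 4)
t(A, C) = -1 + 1/C - A (t(A, C) = (-1 + 1/C) - A = -1 + 1/C - A)
(t(-4, -1) + √(G + I(2)))² = ((-1 + 1/(-1) - 1*(-4)) + √(4 - 1))² = ((-1 - 1 + 4) + √3)² = (2 + √3)²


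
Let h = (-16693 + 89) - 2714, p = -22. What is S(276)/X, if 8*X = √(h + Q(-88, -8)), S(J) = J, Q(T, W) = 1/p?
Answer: -2208*I*√9349934/424997 ≈ -15.886*I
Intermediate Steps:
Q(T, W) = -1/22 (Q(T, W) = 1/(-22) = -1/22)
h = -19318 (h = -16604 - 2714 = -19318)
X = I*√9349934/176 (X = √(-19318 - 1/22)/8 = √(-424997/22)/8 = (I*√9349934/22)/8 = I*√9349934/176 ≈ 17.374*I)
S(276)/X = 276/((I*√9349934/176)) = 276*(-8*I*√9349934/424997) = -2208*I*√9349934/424997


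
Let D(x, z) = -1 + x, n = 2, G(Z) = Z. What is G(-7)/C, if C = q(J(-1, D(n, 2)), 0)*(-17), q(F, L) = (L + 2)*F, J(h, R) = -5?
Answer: -7/170 ≈ -0.041176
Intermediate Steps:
q(F, L) = F*(2 + L) (q(F, L) = (2 + L)*F = F*(2 + L))
C = 170 (C = -5*(2 + 0)*(-17) = -5*2*(-17) = -10*(-17) = 170)
G(-7)/C = -7/170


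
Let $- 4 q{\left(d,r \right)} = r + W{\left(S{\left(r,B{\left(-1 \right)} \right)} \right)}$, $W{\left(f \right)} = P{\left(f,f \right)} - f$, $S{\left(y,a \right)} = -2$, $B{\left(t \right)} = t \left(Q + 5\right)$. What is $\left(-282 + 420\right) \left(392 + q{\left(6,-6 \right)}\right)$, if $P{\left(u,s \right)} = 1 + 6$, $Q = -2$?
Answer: $\frac{107985}{2} \approx 53993.0$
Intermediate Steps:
$P{\left(u,s \right)} = 7$
$B{\left(t \right)} = 3 t$ ($B{\left(t \right)} = t \left(-2 + 5\right) = t 3 = 3 t$)
$W{\left(f \right)} = 7 - f$
$q{\left(d,r \right)} = - \frac{9}{4} - \frac{r}{4}$ ($q{\left(d,r \right)} = - \frac{r + \left(7 - -2\right)}{4} = - \frac{r + \left(7 + 2\right)}{4} = - \frac{r + 9}{4} = - \frac{9 + r}{4} = - \frac{9}{4} - \frac{r}{4}$)
$\left(-282 + 420\right) \left(392 + q{\left(6,-6 \right)}\right) = \left(-282 + 420\right) \left(392 - \frac{3}{4}\right) = 138 \left(392 + \left(- \frac{9}{4} + \frac{3}{2}\right)\right) = 138 \left(392 - \frac{3}{4}\right) = 138 \cdot \frac{1565}{4} = \frac{107985}{2}$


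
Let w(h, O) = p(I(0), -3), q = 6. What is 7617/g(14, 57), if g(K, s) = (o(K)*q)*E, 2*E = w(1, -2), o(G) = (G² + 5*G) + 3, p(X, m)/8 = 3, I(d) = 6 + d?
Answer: 2539/6456 ≈ 0.39328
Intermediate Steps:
p(X, m) = 24 (p(X, m) = 8*3 = 24)
w(h, O) = 24
o(G) = 3 + G² + 5*G
E = 12 (E = (½)*24 = 12)
g(K, s) = 216 + 72*K² + 360*K (g(K, s) = ((3 + K² + 5*K)*6)*12 = (18 + 6*K² + 30*K)*12 = 216 + 72*K² + 360*K)
7617/g(14, 57) = 7617/(216 + 72*14² + 360*14) = 7617/(216 + 72*196 + 5040) = 7617/(216 + 14112 + 5040) = 7617/19368 = 7617*(1/19368) = 2539/6456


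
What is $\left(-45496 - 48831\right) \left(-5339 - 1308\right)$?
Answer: $626991569$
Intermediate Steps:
$\left(-45496 - 48831\right) \left(-5339 - 1308\right) = - 94327 \left(-5339 - 1308\right) = \left(-94327\right) \left(-6647\right) = 626991569$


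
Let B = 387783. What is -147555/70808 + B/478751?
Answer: -43183965141/33899400808 ≈ -1.2739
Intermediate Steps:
-147555/70808 + B/478751 = -147555/70808 + 387783/478751 = -43183965141/33899400808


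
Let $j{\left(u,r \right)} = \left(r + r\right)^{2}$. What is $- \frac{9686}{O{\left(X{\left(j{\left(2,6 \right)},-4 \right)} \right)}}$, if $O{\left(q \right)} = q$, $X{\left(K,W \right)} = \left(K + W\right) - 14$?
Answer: $- \frac{4843}{63} \approx -76.873$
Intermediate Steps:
$j{\left(u,r \right)} = 4 r^{2}$ ($j{\left(u,r \right)} = \left(2 r\right)^{2} = 4 r^{2}$)
$X{\left(K,W \right)} = -14 + K + W$
$- \frac{9686}{O{\left(X{\left(j{\left(2,6 \right)},-4 \right)} \right)}} = - \frac{9686}{-14 + 4 \cdot 6^{2} - 4} = - \frac{9686}{-14 + 4 \cdot 36 - 4} = - \frac{9686}{-14 + 144 - 4} = - \frac{9686}{126} = \left(-9686\right) \frac{1}{126} = - \frac{4843}{63}$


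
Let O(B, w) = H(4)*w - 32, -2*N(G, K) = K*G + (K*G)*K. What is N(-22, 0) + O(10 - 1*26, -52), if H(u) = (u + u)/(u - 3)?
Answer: -448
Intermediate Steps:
H(u) = 2*u/(-3 + u) (H(u) = (2*u)/(-3 + u) = 2*u/(-3 + u))
N(G, K) = -G*K/2 - G*K²/2 (N(G, K) = -(K*G + (K*G)*K)/2 = -(G*K + (G*K)*K)/2 = -(G*K + G*K²)/2 = -G*K/2 - G*K²/2)
O(B, w) = -32 + 8*w (O(B, w) = (2*4/(-3 + 4))*w - 32 = (2*4/1)*w - 32 = (2*4*1)*w - 32 = 8*w - 32 = -32 + 8*w)
N(-22, 0) + O(10 - 1*26, -52) = -½*(-22)*0*(1 + 0) + (-32 + 8*(-52)) = -½*(-22)*0*1 + (-32 - 416) = 0 - 448 = -448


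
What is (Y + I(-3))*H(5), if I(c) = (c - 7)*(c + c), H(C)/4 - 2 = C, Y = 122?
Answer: 5096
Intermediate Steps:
H(C) = 8 + 4*C
I(c) = 2*c*(-7 + c) (I(c) = (-7 + c)*(2*c) = 2*c*(-7 + c))
(Y + I(-3))*H(5) = (122 + 2*(-3)*(-7 - 3))*(8 + 4*5) = (122 + 2*(-3)*(-10))*(8 + 20) = (122 + 60)*28 = 182*28 = 5096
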